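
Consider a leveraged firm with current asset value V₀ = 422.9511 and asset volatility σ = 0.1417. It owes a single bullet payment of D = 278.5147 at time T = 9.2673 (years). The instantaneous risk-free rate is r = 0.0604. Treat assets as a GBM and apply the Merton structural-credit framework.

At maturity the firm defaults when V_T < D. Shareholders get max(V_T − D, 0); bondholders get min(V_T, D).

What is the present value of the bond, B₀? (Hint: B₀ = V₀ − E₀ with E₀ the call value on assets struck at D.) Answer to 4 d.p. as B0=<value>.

d₁ = [ln(V₀/D) + (r + σ²/2)T] / (σ√T)
   = [ln(422.9511/278.5147) + (0.0604 + 0.5·0.1417²)·9.2673] / (0.1417·√9.2673)
   = [0.417786 + 0.652783] / 0.431367 = 2.481809
d₂ = d₁ − σ√T = 2.481809 − 0.431367 = 2.050442
N(d₁) = 0.993464,  N(d₂) = 0.979839,  e^(−rT) = 0.571355
E₀ = V₀·N(d₁) − D·e^(−rT)·N(d₂)
   = 422.9511·0.993464 − 278.5147·0.571355·0.979839 = 264.264218
B₀ = V₀ − E₀ = 422.9511 − 264.264218 = 158.686882

B0=158.6869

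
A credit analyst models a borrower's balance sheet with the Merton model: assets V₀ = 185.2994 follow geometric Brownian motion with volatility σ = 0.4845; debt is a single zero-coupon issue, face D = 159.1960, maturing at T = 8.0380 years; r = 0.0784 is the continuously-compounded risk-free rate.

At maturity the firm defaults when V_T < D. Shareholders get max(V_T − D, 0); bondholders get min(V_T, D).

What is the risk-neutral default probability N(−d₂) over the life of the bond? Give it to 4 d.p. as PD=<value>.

d₁ = [ln(V₀/D) + (r + σ²/2)T] / (σ√T)
   = [ln(185.2994/159.1960) + (0.0784 + 0.5·0.4845²)·8.0380] / (0.4845·√8.0380)
   = [0.151837 + 1.573600] / 1.373624 = 1.256121
d₂ = d₁ − σ√T = 1.256121 − 1.373624 = -0.117503
risk-neutral PD = N(−d₂) = N(0.117503) = 0.546769

PD=0.5468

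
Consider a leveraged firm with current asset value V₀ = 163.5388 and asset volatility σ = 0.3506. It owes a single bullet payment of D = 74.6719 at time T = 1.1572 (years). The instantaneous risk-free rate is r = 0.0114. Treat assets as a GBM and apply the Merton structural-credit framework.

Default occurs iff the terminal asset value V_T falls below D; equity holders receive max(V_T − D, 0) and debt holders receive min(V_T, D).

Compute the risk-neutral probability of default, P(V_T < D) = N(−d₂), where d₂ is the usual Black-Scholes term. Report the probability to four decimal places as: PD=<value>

d₁ = [ln(V₀/D) + (r + σ²/2)T] / (σ√T)
   = [ln(163.5388/74.6719) + (0.0114 + 0.5·0.3506²)·1.1572] / (0.3506·√1.1572)
   = [0.783946 + 0.084314] / 0.377152 = 2.302151
d₂ = d₁ − σ√T = 2.302151 − 0.377152 = 1.924999
risk-neutral PD = N(−d₂) = N(-1.924999) = 0.027115

PD=0.0271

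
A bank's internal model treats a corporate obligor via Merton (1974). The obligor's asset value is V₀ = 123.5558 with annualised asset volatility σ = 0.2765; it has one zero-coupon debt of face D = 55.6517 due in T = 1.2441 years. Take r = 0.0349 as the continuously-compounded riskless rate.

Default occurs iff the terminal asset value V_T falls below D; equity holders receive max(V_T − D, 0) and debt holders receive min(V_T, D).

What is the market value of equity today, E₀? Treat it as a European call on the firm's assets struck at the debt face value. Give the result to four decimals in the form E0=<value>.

d₁ = [ln(V₀/D) + (r + σ²/2)T] / (σ√T)
   = [ln(123.5558/55.6517) + (0.0349 + 0.5·0.2765²)·1.2441] / (0.2765·√1.2441)
   = [0.797580 + 0.090976] / 0.308406 = 2.881126
d₂ = d₁ − σ√T = 2.881126 − 0.308406 = 2.572720
N(d₁) = 0.998019,  N(d₂) = 0.994955,  e^(−rT) = 0.957510
E₀ = V₀·N(d₁) − D·e^(−rT)·N(d₂)
   = 123.5558·0.998019 − 55.6517·0.957510·0.994955 = 70.292781

E0=70.2928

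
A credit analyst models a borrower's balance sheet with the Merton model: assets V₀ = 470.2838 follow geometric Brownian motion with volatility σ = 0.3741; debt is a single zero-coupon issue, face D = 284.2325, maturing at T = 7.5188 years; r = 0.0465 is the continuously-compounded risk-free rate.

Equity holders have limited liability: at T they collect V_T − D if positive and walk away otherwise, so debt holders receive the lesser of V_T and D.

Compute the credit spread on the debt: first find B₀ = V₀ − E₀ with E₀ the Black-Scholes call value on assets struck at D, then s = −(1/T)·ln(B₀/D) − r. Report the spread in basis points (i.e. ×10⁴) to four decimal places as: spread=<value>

spread=240.0912

d₁ = [ln(V₀/D) + (r + σ²/2)T] / (σ√T)
   = [ln(470.2838/284.2325) + (0.0465 + 0.5·0.3741²)·7.5188] / (0.3741·√7.5188)
   = [0.503544 + 0.875755] / 1.025798 = 1.344610
d₂ = d₁ − σ√T = 1.344610 − 1.025798 = 0.318812
N(d₁) = 0.910624,  N(d₂) = 0.625065,  e^(−rT) = 0.704953
E₀ = V₀·N(d₁) − D·e^(−rT)·N(d₂)
   = 470.2838·0.910624 − 284.2325·0.704953·0.625065 = 303.007217
B₀ = V₀ − E₀ = 470.2838 − 303.007217 = 167.276583
spread = −(1/T)·ln(B₀/D) − r = −(1/7.5188)·ln(167.276583/284.2325) − 0.0465 = 0.02400912
in basis points: 0.02400912 × 10⁴ = 240.0912 bp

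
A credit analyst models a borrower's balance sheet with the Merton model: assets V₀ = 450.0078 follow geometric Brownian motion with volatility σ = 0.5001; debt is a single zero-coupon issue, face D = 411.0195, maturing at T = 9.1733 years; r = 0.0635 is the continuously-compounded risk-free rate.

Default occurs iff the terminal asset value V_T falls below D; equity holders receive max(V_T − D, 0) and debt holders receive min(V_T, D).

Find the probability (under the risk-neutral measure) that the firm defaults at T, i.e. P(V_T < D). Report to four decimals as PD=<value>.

PD=0.6228

d₁ = [ln(V₀/D) + (r + σ²/2)T] / (σ√T)
   = [ln(450.0078/411.0195) + (0.0635 + 0.5·0.5001²)·9.1733] / (0.5001·√9.1733)
   = [0.090624 + 1.729626] / 1.514676 = 1.201742
d₂ = d₁ − σ√T = 1.201742 − 1.514676 = -0.312933
risk-neutral PD = N(−d₂) = N(0.312933) = 0.622834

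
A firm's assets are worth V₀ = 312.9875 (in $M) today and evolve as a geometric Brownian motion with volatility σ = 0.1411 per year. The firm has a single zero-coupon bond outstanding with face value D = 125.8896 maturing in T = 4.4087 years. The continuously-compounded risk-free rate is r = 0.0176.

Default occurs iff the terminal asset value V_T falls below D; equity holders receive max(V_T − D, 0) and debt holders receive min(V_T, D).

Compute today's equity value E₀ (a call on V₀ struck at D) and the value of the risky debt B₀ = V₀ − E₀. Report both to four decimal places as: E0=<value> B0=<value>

E0=196.5029 B0=116.4846

d₁ = [ln(V₀/D) + (r + σ²/2)T] / (σ√T)
   = [ln(312.9875/125.8896) + (0.0176 + 0.5·0.1411²)·4.4087] / (0.1411·√4.4087)
   = [0.910758 + 0.121480] / 0.296266 = 3.484155
d₂ = d₁ − σ√T = 3.484155 − 0.296266 = 3.187889
N(d₁) = 0.999753,  N(d₂) = 0.999283,  e^(−rT) = 0.925341
E₀ = V₀·N(d₁) − D·e^(−rT)·N(d₂)
   = 312.9875·0.999753 − 125.8896·0.925341·0.999283 = 196.502925
B₀ = V₀ − E₀ = 312.9875 − 196.502925 = 116.484575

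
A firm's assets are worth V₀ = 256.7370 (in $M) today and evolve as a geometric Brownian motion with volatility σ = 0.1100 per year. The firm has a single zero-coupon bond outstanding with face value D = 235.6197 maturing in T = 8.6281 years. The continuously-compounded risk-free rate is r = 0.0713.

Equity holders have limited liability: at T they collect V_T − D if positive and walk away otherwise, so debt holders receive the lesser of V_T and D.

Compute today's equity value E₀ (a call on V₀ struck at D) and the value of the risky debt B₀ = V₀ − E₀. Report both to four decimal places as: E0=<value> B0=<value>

d₁ = [ln(V₀/D) + (r + σ²/2)T] / (σ√T)
   = [ln(256.7370/235.6197) + (0.0713 + 0.5·0.1100²)·8.6281] / (0.1100·√8.6281)
   = [0.085833 + 0.667384] / 0.323110 = 2.331147
d₂ = d₁ − σ√T = 2.331147 − 0.323110 = 2.008037
N(d₁) = 0.990127,  N(d₂) = 0.977680,  e^(−rT) = 0.540542
E₀ = V₀·N(d₁) − D·e^(−rT)·N(d₂)
   = 256.7370·0.990127 − 235.6197·0.540542·0.977680 = 129.682702
B₀ = V₀ − E₀ = 256.7370 − 129.682702 = 127.054298

E0=129.6827 B0=127.0543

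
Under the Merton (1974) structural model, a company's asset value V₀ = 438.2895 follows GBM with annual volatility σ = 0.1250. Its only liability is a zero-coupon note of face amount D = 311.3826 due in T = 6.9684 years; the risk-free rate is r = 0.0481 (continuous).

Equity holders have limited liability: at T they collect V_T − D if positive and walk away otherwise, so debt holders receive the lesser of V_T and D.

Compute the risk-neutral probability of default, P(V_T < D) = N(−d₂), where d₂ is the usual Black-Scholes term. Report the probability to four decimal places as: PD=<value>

d₁ = [ln(V₀/D) + (r + σ²/2)T] / (σ√T)
   = [ln(438.2895/311.3826) + (0.0481 + 0.5·0.1250²)·6.9684] / (0.1250·√6.9684)
   = [0.341857 + 0.389621] / 0.329972 = 2.216791
d₂ = d₁ − σ√T = 2.216791 − 0.329972 = 1.886819
risk-neutral PD = N(−d₂) = N(-1.886819) = 0.029592

PD=0.0296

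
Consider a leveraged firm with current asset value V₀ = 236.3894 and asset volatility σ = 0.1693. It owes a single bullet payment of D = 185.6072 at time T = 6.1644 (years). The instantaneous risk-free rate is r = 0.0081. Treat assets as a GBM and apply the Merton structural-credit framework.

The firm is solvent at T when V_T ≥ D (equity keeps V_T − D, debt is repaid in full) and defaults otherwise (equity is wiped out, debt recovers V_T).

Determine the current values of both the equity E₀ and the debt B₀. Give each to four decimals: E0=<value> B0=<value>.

E0=72.0611 B0=164.3283

d₁ = [ln(V₀/D) + (r + σ²/2)T] / (σ√T)
   = [ln(236.3894/185.6072) + (0.0081 + 0.5·0.1693²)·6.1644] / (0.1693·√6.1644)
   = [0.241848 + 0.138275] / 0.420342 = 0.904319
d₂ = d₁ − σ√T = 0.904319 − 0.420342 = 0.483978
N(d₁) = 0.817087,  N(d₂) = 0.685799,  e^(−rT) = 0.951294
E₀ = V₀·N(d₁) − D·e^(−rT)·N(d₂)
   = 236.3894·0.817087 − 185.6072·0.951294·0.685799 = 72.061124
B₀ = V₀ − E₀ = 236.3894 − 72.061124 = 164.328276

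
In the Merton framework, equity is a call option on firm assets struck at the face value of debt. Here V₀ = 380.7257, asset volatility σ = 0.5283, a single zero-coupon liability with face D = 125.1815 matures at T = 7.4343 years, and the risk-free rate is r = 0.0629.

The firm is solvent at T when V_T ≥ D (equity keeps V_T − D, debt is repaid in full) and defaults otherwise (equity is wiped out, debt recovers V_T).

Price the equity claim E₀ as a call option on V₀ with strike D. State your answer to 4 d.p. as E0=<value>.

d₁ = [ln(V₀/D) + (r + σ²/2)T] / (σ√T)
   = [ln(380.7257/125.1815) + (0.0629 + 0.5·0.5283²)·7.4343] / (0.5283·√7.4343)
   = [1.112314 + 1.505077] / 1.440458 = 1.817055
d₂ = d₁ − σ√T = 1.817055 − 1.440458 = 0.376597
N(d₁) = 0.965396,  N(d₂) = 0.646763,  e^(−rT) = 0.626493
E₀ = V₀·N(d₁) − D·e^(−rT)·N(d₂)
   = 380.7257·0.965396 − 125.1815·0.626493·0.646763 = 316.828292

E0=316.8283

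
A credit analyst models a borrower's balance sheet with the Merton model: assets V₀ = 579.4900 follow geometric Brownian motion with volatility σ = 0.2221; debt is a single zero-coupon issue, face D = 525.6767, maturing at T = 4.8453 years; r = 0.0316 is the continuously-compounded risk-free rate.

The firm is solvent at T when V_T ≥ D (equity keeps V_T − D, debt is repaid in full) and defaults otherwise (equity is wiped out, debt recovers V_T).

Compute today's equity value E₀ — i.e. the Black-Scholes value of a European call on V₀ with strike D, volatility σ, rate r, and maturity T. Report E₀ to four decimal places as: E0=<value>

E0=176.1828

d₁ = [ln(V₀/D) + (r + σ²/2)T] / (σ√T)
   = [ln(579.4900/525.6767) + (0.0316 + 0.5·0.2221²)·4.8453] / (0.2221·√4.8453)
   = [0.097462 + 0.272617] / 0.488887 = 0.756982
d₂ = d₁ − σ√T = 0.756982 − 0.488887 = 0.268094
N(d₁) = 0.775470,  N(d₂) = 0.605687,  e^(−rT) = 0.858034
E₀ = V₀·N(d₁) − D·e^(−rT)·N(d₂)
   = 579.4900·0.775470 − 525.6767·0.858034·0.605687 = 176.182824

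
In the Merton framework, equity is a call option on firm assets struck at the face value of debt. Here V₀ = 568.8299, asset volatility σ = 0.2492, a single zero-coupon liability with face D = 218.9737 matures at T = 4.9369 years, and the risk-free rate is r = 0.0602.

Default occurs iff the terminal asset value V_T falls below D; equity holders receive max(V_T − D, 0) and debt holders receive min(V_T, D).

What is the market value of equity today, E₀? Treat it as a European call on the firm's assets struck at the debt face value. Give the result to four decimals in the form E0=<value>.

d₁ = [ln(V₀/D) + (r + σ²/2)T] / (σ√T)
   = [ln(568.8299/218.9737) + (0.0602 + 0.5·0.2492²)·4.9369] / (0.2492·√4.9369)
   = [0.954630 + 0.450494] / 0.553701 = 2.537694
d₂ = d₁ − σ√T = 2.537694 − 0.553701 = 1.983993
N(d₁) = 0.994421,  N(d₂) = 0.976372,  e^(−rT) = 0.742894
E₀ = V₀·N(d₁) − D·e^(−rT)·N(d₂)
   = 568.8299·0.994421 − 218.9737·0.742894·0.976372 = 406.825626

E0=406.8256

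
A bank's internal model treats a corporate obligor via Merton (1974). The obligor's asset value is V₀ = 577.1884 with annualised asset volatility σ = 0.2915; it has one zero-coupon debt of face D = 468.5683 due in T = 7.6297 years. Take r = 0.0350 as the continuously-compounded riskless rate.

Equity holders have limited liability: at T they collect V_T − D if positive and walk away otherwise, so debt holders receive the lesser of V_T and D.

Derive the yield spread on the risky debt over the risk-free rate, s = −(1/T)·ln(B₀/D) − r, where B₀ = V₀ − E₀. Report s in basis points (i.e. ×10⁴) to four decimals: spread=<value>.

spread=240.3050

d₁ = [ln(V₀/D) + (r + σ²/2)T] / (σ√T)
   = [ln(577.1884/468.5683) + (0.0350 + 0.5·0.2915²)·7.6297] / (0.2915·√7.6297)
   = [0.208487 + 0.591196] / 0.805179 = 0.993174
d₂ = d₁ − σ√T = 0.993174 − 0.805179 = 0.187995
N(d₁) = 0.839687,  N(d₂) = 0.574560,  e^(−rT) = 0.765643
E₀ = V₀·N(d₁) − D·e^(−rT)·N(d₂)
   = 577.1884·0.839687 − 468.5683·0.765643·0.574560 = 278.531077
B₀ = V₀ − E₀ = 577.1884 − 278.531077 = 298.657323
spread = −(1/T)·ln(B₀/D) − r = −(1/7.6297)·ln(298.657323/468.5683) − 0.0350 = 0.02403050
in basis points: 0.02403050 × 10⁴ = 240.3050 bp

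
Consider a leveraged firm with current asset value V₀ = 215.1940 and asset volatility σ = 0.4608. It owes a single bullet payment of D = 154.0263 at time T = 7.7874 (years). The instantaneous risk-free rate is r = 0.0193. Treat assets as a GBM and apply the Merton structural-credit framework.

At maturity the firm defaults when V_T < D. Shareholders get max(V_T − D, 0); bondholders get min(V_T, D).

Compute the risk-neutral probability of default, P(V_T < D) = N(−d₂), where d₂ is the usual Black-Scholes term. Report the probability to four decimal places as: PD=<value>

PD=0.6049

d₁ = [ln(V₀/D) + (r + σ²/2)T] / (σ√T)
   = [ln(215.1940/154.0263) + (0.0193 + 0.5·0.4608²)·7.7874] / (0.4608·√7.7874)
   = [0.334417 + 0.977072] / 1.285904 = 1.019896
d₂ = d₁ − σ√T = 1.019896 − 1.285904 = -0.266009
risk-neutral PD = N(−d₂) = N(0.266009) = 0.604884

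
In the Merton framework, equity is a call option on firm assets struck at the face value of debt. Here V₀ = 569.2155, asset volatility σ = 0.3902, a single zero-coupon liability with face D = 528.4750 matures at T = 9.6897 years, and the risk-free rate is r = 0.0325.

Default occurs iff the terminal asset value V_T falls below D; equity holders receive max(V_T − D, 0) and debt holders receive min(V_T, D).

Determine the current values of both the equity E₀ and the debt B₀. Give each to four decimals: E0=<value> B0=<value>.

E0=319.2871 B0=249.9284

d₁ = [ln(V₀/D) + (r + σ²/2)T] / (σ√T)
   = [ln(569.2155/528.4750) + (0.0325 + 0.5·0.3902²)·9.6897] / (0.3902·√9.6897)
   = [0.074264 + 1.052573] / 1.214626 = 0.927723
d₂ = d₁ − σ√T = 0.927723 − 1.214626 = -0.286902
N(d₁) = 0.823224,  N(d₂) = 0.387094,  e^(−rT) = 0.729851
E₀ = V₀·N(d₁) − D·e^(−rT)·N(d₂)
   = 569.2155·0.823224 − 528.4750·0.729851·0.387094 = 319.287080
B₀ = V₀ − E₀ = 569.2155 − 319.287080 = 249.928420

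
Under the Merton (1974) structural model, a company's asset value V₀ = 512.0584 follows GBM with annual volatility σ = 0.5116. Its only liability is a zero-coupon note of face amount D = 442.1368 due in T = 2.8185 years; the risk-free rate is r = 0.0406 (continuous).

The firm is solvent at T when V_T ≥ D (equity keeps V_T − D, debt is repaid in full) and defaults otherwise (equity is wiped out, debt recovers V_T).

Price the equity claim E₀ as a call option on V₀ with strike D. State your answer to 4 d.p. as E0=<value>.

d₁ = [ln(V₀/D) + (r + σ²/2)T] / (σ√T)
   = [ln(512.0584/442.1368) + (0.0406 + 0.5·0.5116²)·2.8185] / (0.5116·√2.8185)
   = [0.146819 + 0.483281] / 0.858894 = 0.733618
d₂ = d₁ − σ√T = 0.733618 − 0.858894 = -0.125276
N(d₁) = 0.768409,  N(d₂) = 0.450152,  e^(−rT) = 0.891873
E₀ = V₀·N(d₁) − D·e^(−rT)·N(d₂)
   = 512.0584·0.768409 − 442.1368·0.891873·0.450152 = 215.961719

E0=215.9617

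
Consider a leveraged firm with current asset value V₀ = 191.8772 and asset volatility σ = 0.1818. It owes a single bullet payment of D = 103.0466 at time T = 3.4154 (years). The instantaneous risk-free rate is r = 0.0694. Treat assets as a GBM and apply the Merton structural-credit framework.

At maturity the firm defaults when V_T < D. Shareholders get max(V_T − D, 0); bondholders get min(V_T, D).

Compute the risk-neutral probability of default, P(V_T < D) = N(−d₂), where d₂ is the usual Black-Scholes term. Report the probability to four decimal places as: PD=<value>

d₁ = [ln(V₀/D) + (r + σ²/2)T] / (σ√T)
   = [ln(191.8772/103.0466) + (0.0694 + 0.5·0.1818²)·3.4154] / (0.1818·√3.4154)
   = [0.621674 + 0.293470] / 0.335981 = 2.723799
d₂ = d₁ − σ√T = 2.723799 − 0.335981 = 2.387818
risk-neutral PD = N(−d₂) = N(-2.387818) = 0.008474

PD=0.0085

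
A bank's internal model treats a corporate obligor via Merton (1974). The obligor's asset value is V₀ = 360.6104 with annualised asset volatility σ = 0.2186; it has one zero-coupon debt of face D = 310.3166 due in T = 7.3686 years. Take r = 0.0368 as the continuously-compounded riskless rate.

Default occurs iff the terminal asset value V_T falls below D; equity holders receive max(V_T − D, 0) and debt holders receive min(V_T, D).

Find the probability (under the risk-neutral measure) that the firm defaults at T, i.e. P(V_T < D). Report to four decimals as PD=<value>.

PD=0.3397

d₁ = [ln(V₀/D) + (r + σ²/2)T] / (σ√T)
   = [ln(360.6104/310.3166) + (0.0368 + 0.5·0.2186²)·7.3686] / (0.2186·√7.3686)
   = [0.150205 + 0.447222] / 0.593393 = 1.006798
d₂ = d₁ − σ√T = 1.006798 − 0.593393 = 0.413405
risk-neutral PD = N(−d₂) = N(-0.413405) = 0.339655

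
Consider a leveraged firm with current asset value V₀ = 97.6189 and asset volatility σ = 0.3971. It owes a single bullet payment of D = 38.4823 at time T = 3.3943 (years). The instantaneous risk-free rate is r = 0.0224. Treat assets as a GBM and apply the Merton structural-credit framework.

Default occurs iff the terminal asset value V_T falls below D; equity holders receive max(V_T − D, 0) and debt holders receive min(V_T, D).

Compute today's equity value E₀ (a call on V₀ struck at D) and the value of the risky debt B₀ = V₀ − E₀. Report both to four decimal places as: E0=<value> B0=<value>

d₁ = [ln(V₀/D) + (r + σ²/2)T] / (σ√T)
   = [ln(97.6189/38.4823) + (0.0224 + 0.5·0.3971²)·3.3943] / (0.3971·√3.3943)
   = [0.930873 + 0.343653] / 0.731602 = 1.742102
d₂ = d₁ − σ√T = 1.742102 − 0.731602 = 1.010500
N(d₁) = 0.959255,  N(d₂) = 0.843872,  e^(−rT) = 0.926786
E₀ = V₀·N(d₁) − D·e^(−rT)·N(d₂)
   = 97.6189·0.959255 − 38.4823·0.926786·0.843872 = 63.544805
B₀ = V₀ − E₀ = 97.6189 − 63.544805 = 34.074095

E0=63.5448 B0=34.0741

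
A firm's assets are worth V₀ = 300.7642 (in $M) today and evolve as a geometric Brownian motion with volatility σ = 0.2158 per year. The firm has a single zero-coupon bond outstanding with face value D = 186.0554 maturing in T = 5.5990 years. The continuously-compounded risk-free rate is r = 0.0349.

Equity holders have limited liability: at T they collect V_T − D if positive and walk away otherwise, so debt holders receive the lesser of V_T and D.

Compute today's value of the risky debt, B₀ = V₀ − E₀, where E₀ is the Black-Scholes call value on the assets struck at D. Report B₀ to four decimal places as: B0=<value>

B0=148.3910

d₁ = [ln(V₀/D) + (r + σ²/2)T] / (σ√T)
   = [ln(300.7642/186.0554) + (0.0349 + 0.5·0.2158²)·5.5990] / (0.2158·√5.5990)
   = [0.480282 + 0.325777] / 0.510630 = 1.578556
d₂ = d₁ − σ√T = 1.578556 − 0.510630 = 1.067926
N(d₁) = 0.942781,  N(d₂) = 0.857223,  e^(−rT) = 0.822501
E₀ = V₀·N(d₁) − D·e^(−rT)·N(d₂)
   = 300.7642·0.942781 − 186.0554·0.822501·0.857223 = 152.373245
B₀ = V₀ − E₀ = 300.7642 − 152.373245 = 148.390955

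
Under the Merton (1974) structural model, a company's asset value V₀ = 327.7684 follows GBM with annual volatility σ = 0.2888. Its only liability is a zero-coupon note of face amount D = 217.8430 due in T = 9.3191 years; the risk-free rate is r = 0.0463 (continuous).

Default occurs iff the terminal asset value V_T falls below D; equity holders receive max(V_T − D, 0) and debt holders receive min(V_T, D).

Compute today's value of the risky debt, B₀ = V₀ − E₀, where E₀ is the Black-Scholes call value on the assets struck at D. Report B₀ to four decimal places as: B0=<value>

B0=125.2217

d₁ = [ln(V₀/D) + (r + σ²/2)T] / (σ√T)
   = [ln(327.7684/217.8430) + (0.0463 + 0.5·0.2888²)·9.3191] / (0.2888·√9.3191)
   = [0.408533 + 0.820106] / 0.881626 = 1.393606
d₂ = d₁ − σ√T = 1.393606 − 0.881626 = 0.511981
N(d₁) = 0.918282,  N(d₂) = 0.695668,  e^(−rT) = 0.649551
E₀ = V₀·N(d₁) − D·e^(−rT)·N(d₂)
   = 327.7684·0.918282 − 217.8430·0.649551·0.695668 = 202.546692
B₀ = V₀ − E₀ = 327.7684 − 202.546692 = 125.221708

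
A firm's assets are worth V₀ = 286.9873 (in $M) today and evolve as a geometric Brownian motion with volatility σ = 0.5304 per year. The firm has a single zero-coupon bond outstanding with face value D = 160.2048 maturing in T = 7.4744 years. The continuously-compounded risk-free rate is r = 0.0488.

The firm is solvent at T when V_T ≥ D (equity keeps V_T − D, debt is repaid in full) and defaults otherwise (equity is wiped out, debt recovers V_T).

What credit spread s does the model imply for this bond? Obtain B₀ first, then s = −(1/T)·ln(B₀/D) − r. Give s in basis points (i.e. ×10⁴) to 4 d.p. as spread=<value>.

spread=499.8631

d₁ = [ln(V₀/D) + (r + σ²/2)T] / (σ√T)
   = [ln(286.9873/160.2048) + (0.0488 + 0.5·0.5304²)·7.4744] / (0.5304·√7.4744)
   = [0.582985 + 1.416115] / 1.450079 = 1.378615
d₂ = d₁ − σ√T = 1.378615 − 1.450079 = -0.071464
N(d₁) = 0.915993,  N(d₂) = 0.471514,  e^(−rT) = 0.694370
E₀ = V₀·N(d₁) − D·e^(−rT)·N(d₂)
   = 286.9873·0.915993 − 160.2048·0.694370·0.471514 = 210.426548
B₀ = V₀ − E₀ = 286.9873 − 210.426548 = 76.560752
spread = −(1/T)·ln(B₀/D) − r = −(1/7.4744)·ln(76.560752/160.2048) − 0.0488 = 0.04998631
in basis points: 0.04998631 × 10⁴ = 499.8631 bp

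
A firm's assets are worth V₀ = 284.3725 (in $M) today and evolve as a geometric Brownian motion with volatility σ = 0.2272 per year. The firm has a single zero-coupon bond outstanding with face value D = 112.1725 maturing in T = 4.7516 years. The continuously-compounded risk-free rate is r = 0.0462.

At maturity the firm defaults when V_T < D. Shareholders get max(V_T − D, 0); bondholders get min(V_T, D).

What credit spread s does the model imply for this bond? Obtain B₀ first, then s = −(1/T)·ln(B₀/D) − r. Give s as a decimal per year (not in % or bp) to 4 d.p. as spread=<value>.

d₁ = [ln(V₀/D) + (r + σ²/2)T] / (σ√T)
   = [ln(284.3725/112.1725) + (0.0462 + 0.5·0.2272²)·4.7516] / (0.2272·√4.7516)
   = [0.930247 + 0.342162] / 0.495254 = 2.569204
d₂ = d₁ − σ√T = 2.569204 − 0.495254 = 2.073950
N(d₁) = 0.994903,  N(d₂) = 0.980958,  e^(−rT) = 0.802901
E₀ = V₀·N(d₁) − D·e^(−rT)·N(d₂)
   = 284.3725·0.994903 − 112.1725·0.802901·0.980958 = 194.574741
B₀ = V₀ − E₀ = 284.3725 − 194.574741 = 89.797759
spread = −(1/T)·ln(B₀/D) − r = −(1/4.7516)·ln(89.797759/112.1725) − 0.0462 = 0.00062167

spread=0.0006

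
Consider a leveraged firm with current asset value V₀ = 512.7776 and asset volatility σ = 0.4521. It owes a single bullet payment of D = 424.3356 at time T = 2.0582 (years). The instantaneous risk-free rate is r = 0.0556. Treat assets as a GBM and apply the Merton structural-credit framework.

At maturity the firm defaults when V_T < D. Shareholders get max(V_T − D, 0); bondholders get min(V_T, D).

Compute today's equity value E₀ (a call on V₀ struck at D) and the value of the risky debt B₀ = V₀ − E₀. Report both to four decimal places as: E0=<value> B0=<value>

d₁ = [ln(V₀/D) + (r + σ²/2)T] / (σ√T)
   = [ln(512.7776/424.3356) + (0.0556 + 0.5·0.4521²)·2.0582] / (0.4521·√2.0582)
   = [0.189318 + 0.324778] / 0.648602 = 0.792621
d₂ = d₁ − σ√T = 0.792621 − 0.648602 = 0.144019
N(d₁) = 0.786001,  N(d₂) = 0.557257,  e^(−rT) = 0.891869
E₀ = V₀·N(d₁) − D·e^(−rT)·N(d₂)
   = 512.7776·0.786001 − 424.3356·0.891869·0.557257 = 192.148519
B₀ = V₀ − E₀ = 512.7776 − 192.148519 = 320.629081

E0=192.1485 B0=320.6291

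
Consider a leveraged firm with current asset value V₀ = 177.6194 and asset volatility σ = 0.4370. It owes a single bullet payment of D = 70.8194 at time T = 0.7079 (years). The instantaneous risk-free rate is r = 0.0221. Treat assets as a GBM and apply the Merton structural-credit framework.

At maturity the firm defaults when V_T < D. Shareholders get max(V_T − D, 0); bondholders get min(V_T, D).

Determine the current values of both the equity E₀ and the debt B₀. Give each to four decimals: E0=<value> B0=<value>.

E0=107.9699 B0=69.6495

d₁ = [ln(V₀/D) + (r + σ²/2)T] / (σ√T)
   = [ln(177.6194/70.8194) + (0.0221 + 0.5·0.4370²)·0.7079] / (0.4370·√0.7079)
   = [0.919510 + 0.083238] / 0.367678 = 2.727247
d₂ = d₁ − σ√T = 2.727247 − 0.367678 = 2.359569
N(d₁) = 0.996807,  N(d₂) = 0.990852,  e^(−rT) = 0.984477
E₀ = V₀·N(d₁) − D·e^(−rT)·N(d₂)
   = 177.6194·0.996807 − 70.8194·0.984477·0.990852 = 107.969939
B₀ = V₀ − E₀ = 177.6194 − 107.969939 = 69.649461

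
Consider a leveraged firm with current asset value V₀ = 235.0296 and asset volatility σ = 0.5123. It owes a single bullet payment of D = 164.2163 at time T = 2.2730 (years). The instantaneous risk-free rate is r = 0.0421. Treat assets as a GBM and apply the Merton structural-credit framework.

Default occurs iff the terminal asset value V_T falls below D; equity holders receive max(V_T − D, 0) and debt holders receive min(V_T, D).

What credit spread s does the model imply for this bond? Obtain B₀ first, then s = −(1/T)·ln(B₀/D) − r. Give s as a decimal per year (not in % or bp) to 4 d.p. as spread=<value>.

d₁ = [ln(V₀/D) + (r + σ²/2)T] / (σ√T)
   = [ln(235.0296/164.2163) + (0.0421 + 0.5·0.5123²)·2.2730] / (0.5123·√2.2730)
   = [0.358527 + 0.393969] / 0.772368 = 0.974272
d₂ = d₁ − σ√T = 0.974272 − 0.772368 = 0.201904
N(d₁) = 0.835039,  N(d₂) = 0.580004,  e^(−rT) = 0.908743
E₀ = V₀·N(d₁) − D·e^(−rT)·N(d₂)
   = 235.0296·0.835039 − 164.2163·0.908743·0.580004 = 109.704697
B₀ = V₀ − E₀ = 235.0296 − 109.704697 = 125.324903
spread = −(1/T)·ln(B₀/D) − r = −(1/2.2730)·ln(125.324903/164.2163) − 0.0421 = 0.07680667

spread=0.0768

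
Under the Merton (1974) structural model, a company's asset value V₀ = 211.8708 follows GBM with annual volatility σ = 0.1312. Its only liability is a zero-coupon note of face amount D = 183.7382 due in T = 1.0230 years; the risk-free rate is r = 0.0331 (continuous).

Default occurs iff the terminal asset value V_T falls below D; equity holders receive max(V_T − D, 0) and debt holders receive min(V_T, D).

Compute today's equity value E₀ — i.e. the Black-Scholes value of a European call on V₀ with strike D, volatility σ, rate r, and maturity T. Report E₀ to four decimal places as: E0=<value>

E0=35.3505

d₁ = [ln(V₀/D) + (r + σ²/2)T] / (σ√T)
   = [ln(211.8708/183.7382) + (0.0331 + 0.5·0.1312²)·1.0230] / (0.1312·√1.0230)
   = [0.142465 + 0.042666] / 0.132700 = 1.395105
d₂ = d₁ − σ√T = 1.395105 − 0.132700 = 1.262405
N(d₁) = 0.918508,  N(d₂) = 0.896598,  e^(−rT) = 0.966706
E₀ = V₀·N(d₁) − D·e^(−rT)·N(d₂)
   = 211.8708·0.918508 − 183.7382·0.966706·0.896598 = 35.350530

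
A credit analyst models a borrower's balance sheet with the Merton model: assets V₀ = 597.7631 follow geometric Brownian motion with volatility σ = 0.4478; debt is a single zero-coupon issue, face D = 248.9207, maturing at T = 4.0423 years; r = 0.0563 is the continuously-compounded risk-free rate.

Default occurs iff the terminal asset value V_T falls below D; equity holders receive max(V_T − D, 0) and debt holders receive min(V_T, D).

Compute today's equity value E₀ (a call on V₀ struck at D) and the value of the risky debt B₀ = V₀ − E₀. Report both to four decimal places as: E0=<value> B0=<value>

d₁ = [ln(V₀/D) + (r + σ²/2)T] / (σ√T)
   = [ln(597.7631/248.9207) + (0.0563 + 0.5·0.4478²)·4.0423] / (0.4478·√4.0423)
   = [0.876060 + 0.632872] / 0.900323 = 1.675990
d₂ = d₁ − σ√T = 1.675990 − 0.900323 = 0.775667
N(d₁) = 0.953130,  N(d₂) = 0.781027,  e^(−rT) = 0.796458
E₀ = V₀·N(d₁) − D·e^(−rT)·N(d₂)
   = 597.7631·0.953130 − 248.9207·0.796458·0.781027 = 414.903541
B₀ = V₀ − E₀ = 597.7631 − 414.903541 = 182.859559

E0=414.9035 B0=182.8596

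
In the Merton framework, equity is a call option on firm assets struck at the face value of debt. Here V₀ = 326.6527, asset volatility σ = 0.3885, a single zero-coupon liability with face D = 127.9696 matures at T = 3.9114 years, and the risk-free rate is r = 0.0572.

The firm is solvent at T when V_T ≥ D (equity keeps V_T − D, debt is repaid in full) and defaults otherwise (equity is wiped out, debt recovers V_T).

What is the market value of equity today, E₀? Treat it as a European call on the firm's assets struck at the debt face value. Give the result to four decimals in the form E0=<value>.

E0=228.1446

d₁ = [ln(V₀/D) + (r + σ²/2)T] / (σ√T)
   = [ln(326.6527/127.9696) + (0.0572 + 0.5·0.3885²)·3.9114] / (0.3885·√3.9114)
   = [0.937105 + 0.518910] / 0.768347 = 1.894998
d₂ = d₁ − σ√T = 1.894998 − 0.768347 = 1.126651
N(d₁) = 0.970954,  N(d₂) = 0.870055,  e^(−rT) = 0.799529
E₀ = V₀·N(d₁) − D·e^(−rT)·N(d₂)
   = 326.6527·0.970954 − 127.9696·0.799529·0.870055 = 228.144564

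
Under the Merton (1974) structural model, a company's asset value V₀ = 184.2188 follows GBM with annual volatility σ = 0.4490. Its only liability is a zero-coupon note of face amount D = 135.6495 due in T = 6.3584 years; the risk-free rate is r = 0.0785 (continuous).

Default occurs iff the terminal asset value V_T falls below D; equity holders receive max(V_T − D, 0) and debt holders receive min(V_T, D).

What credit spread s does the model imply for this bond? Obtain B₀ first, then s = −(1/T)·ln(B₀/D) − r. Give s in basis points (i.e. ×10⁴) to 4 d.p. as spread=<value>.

d₁ = [ln(V₀/D) + (r + σ²/2)T] / (σ√T)
   = [ln(184.2188/135.6495) + (0.0785 + 0.5·0.4490²)·6.3584] / (0.4490·√6.3584)
   = [0.306050 + 1.140064] / 1.132192 = 1.277269
d₂ = d₁ − σ√T = 1.277269 − 1.132192 = 0.145076
N(d₁) = 0.899246,  N(d₂) = 0.557675,  e^(−rT) = 0.607056
E₀ = V₀·N(d₁) − D·e^(−rT)·N(d₂)
   = 184.2188·0.899246 − 135.6495·0.607056·0.557675 = 119.735335
B₀ = V₀ − E₀ = 184.2188 − 119.735335 = 64.483465
spread = −(1/T)·ln(B₀/D) − r = −(1/6.3584)·ln(64.483465/135.6495) − 0.0785 = 0.03845796
in basis points: 0.03845796 × 10⁴ = 384.5796 bp

spread=384.5796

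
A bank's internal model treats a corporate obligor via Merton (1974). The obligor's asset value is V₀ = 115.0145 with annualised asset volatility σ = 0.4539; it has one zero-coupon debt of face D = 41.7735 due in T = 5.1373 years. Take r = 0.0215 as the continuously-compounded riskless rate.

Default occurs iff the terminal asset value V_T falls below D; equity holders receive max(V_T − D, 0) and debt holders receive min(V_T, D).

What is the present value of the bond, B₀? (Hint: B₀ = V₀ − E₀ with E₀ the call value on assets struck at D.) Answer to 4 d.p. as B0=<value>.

B0=33.0872

d₁ = [ln(V₀/D) + (r + σ²/2)T] / (σ√T)
   = [ln(115.0145/41.7735) + (0.0215 + 0.5·0.4539²)·5.1373] / (0.4539·√5.1373)
   = [1.012796 + 0.639659] / 1.028792 = 1.606208
d₂ = d₁ − σ√T = 1.606208 − 1.028792 = 0.577416
N(d₁) = 0.945886,  N(d₂) = 0.718171,  e^(−rT) = 0.895429
E₀ = V₀·N(d₁) − D·e^(−rT)·N(d₂)
   = 115.0145·0.945886 − 41.7735·0.895429·0.718171 = 81.927261
B₀ = V₀ − E₀ = 115.0145 − 81.927261 = 33.087239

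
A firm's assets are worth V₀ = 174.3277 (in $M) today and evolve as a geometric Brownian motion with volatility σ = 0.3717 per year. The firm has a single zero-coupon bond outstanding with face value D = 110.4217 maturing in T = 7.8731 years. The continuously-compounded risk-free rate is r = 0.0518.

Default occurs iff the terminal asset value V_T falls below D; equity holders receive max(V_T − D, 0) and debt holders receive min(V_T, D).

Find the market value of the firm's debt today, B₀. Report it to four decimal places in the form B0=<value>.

B0=61.0064

d₁ = [ln(V₀/D) + (r + σ²/2)T] / (σ√T)
   = [ln(174.3277/110.4217) + (0.0518 + 0.5·0.3717²)·7.8731] / (0.3717·√7.8731)
   = [0.456630 + 0.951704] / 1.042955 = 1.350331
d₂ = d₁ − σ√T = 1.350331 − 1.042955 = 0.307376
N(d₁) = 0.911545,  N(d₂) = 0.620722,  e^(−rT) = 0.665094
E₀ = V₀·N(d₁) − D·e^(−rT)·N(d₂)
   = 174.3277·0.911545 − 110.4217·0.665094·0.620722 = 113.321252
B₀ = V₀ − E₀ = 174.3277 − 113.321252 = 61.006448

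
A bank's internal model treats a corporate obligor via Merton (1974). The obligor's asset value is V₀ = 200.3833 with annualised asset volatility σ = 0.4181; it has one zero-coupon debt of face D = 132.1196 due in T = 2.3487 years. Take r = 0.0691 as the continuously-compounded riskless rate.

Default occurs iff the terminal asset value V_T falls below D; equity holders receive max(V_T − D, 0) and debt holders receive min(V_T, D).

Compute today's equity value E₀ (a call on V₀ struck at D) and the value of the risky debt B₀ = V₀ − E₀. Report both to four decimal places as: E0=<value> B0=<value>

d₁ = [ln(V₀/D) + (r + σ²/2)T] / (σ√T)
   = [ln(200.3833/132.1196) + (0.0691 + 0.5·0.4181²)·2.3487] / (0.4181·√2.3487)
   = [0.416524 + 0.367580] / 0.640758 = 1.223715
d₂ = d₁ − σ√T = 1.223715 − 0.640758 = 0.582957
N(d₁) = 0.889470,  N(d₂) = 0.720039,  e^(−rT) = 0.850190
E₀ = V₀·N(d₁) − D·e^(−rT)·N(d₂)
   = 200.3833·0.889470 − 132.1196·0.850190·0.720039 = 97.355296
B₀ = V₀ − E₀ = 200.3833 − 97.355296 = 103.028004

E0=97.3553 B0=103.0280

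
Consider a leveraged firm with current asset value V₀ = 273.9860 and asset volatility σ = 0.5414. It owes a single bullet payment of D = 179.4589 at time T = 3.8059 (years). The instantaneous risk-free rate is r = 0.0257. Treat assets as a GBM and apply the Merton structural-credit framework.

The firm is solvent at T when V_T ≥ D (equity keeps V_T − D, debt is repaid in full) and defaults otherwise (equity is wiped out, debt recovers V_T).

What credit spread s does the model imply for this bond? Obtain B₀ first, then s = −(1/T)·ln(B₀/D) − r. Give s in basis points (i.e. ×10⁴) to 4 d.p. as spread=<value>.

d₁ = [ln(V₀/D) + (r + σ²/2)T] / (σ√T)
   = [ln(273.9860/179.4589) + (0.0257 + 0.5·0.5414²)·3.8059] / (0.5414·√3.8059)
   = [0.423131 + 0.655593] / 1.056202 = 1.021323
d₂ = d₁ − σ√T = 1.021323 − 1.056202 = -0.034879
N(d₁) = 0.846449,  N(d₂) = 0.486088,  e^(−rT) = 0.906820
E₀ = V₀·N(d₁) − D·e^(−rT)·N(d₂)
   = 273.9860·0.846449 − 179.4589·0.906820·0.486088 = 152.810789
B₀ = V₀ − E₀ = 273.9860 − 152.810789 = 121.175211
spread = −(1/T)·ln(B₀/D) − r = −(1/3.8059)·ln(121.175211/179.4589) − 0.0257 = 0.07748419
in basis points: 0.07748419 × 10⁴ = 774.8419 bp

spread=774.8419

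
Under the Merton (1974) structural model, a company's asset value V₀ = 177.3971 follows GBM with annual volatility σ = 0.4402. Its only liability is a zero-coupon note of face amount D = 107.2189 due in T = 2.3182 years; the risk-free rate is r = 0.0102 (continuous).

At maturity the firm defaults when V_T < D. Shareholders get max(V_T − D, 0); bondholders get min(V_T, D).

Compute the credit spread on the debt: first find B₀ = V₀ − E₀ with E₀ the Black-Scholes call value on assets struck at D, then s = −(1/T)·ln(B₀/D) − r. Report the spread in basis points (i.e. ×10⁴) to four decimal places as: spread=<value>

d₁ = [ln(V₀/D) + (r + σ²/2)T] / (σ√T)
   = [ln(177.3971/107.2189) + (0.0102 + 0.5·0.4402²)·2.3182] / (0.4402·√2.3182)
   = [0.503518 + 0.248251] / 0.670233 = 1.121655
d₂ = d₁ − σ√T = 1.121655 − 0.670233 = 0.451422
N(d₁) = 0.868995,  N(d₂) = 0.674157,  e^(−rT) = 0.976632
E₀ = V₀·N(d₁) − D·e^(−rT)·N(d₂)
   = 177.3971·0.868995 − 107.2189·0.976632·0.674157 = 83.563962
B₀ = V₀ − E₀ = 177.3971 − 83.563962 = 93.833138
spread = −(1/T)·ln(B₀/D) − r = −(1/2.3182)·ln(93.833138/107.2189) − 0.0102 = 0.04732500
in basis points: 0.04732500 × 10⁴ = 473.2500 bp

spread=473.2500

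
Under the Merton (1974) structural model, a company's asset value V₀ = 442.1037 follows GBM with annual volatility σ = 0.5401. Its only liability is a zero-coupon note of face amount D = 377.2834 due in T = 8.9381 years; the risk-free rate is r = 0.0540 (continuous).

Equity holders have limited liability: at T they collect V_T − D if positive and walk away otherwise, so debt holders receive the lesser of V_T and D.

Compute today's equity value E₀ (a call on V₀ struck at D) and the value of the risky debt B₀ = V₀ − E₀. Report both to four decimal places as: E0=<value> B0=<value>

d₁ = [ln(V₀/D) + (r + σ²/2)T] / (σ√T)
   = [ln(442.1037/377.2834) + (0.0540 + 0.5·0.5401²)·8.9381] / (0.5401·√8.9381)
   = [0.158548 + 1.786315] / 1.614718 = 1.204460
d₂ = d₁ − σ√T = 1.204460 − 1.614718 = -0.410259
N(d₁) = 0.885794,  N(d₂) = 0.340808,  e^(−rT) = 0.617141
E₀ = V₀·N(d₁) − D·e^(−rT)·N(d₂)
   = 442.1037·0.885794 − 377.2834·0.617141·0.340808 = 312.260031
B₀ = V₀ − E₀ = 442.1037 − 312.260031 = 129.843669

E0=312.2600 B0=129.8437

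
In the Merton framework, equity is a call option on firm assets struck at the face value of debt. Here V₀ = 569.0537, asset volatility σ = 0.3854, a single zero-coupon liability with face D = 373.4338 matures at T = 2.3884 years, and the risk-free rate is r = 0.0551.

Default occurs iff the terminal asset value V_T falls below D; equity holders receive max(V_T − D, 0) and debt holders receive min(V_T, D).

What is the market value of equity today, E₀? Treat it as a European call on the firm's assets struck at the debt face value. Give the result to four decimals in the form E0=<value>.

E0=265.5176

d₁ = [ln(V₀/D) + (r + σ²/2)T] / (σ√T)
   = [ln(569.0537/373.4338) + (0.0551 + 0.5·0.3854²)·2.3884] / (0.3854·√2.3884)
   = [0.421234 + 0.308979] / 0.595614 = 1.225983
d₂ = d₁ − σ√T = 1.225983 − 0.595614 = 0.630368
N(d₁) = 0.889897,  N(d₂) = 0.735773,  e^(−rT) = 0.876691
E₀ = V₀·N(d₁) − D·e^(−rT)·N(d₂)
   = 569.0537·0.889897 − 373.4338·0.876691·0.735773 = 265.517582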